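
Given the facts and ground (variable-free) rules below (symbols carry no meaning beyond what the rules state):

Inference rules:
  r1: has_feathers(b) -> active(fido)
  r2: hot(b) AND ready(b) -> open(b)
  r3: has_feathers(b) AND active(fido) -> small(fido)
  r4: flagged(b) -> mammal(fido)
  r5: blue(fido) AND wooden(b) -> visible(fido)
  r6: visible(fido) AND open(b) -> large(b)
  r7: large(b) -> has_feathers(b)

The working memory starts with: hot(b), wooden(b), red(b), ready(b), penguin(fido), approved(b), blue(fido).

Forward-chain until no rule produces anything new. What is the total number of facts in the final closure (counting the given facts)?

13

Round 1: r2 [hot(b) AND ready(b) -> open(b)]; r5 [blue(fido) AND wooden(b) -> visible(fido)]. Adds open(b), visible(fido).
Round 2: r6 [visible(fido) AND open(b) -> large(b)]. Adds large(b).
Round 3: r7 [large(b) -> has_feathers(b)]. Adds has_feathers(b).
Round 4: r1 [has_feathers(b) -> active(fido)]. Adds active(fido).
Round 5: r3 [has_feathers(b) AND active(fido) -> small(fido)]. Adds small(fido).
Closure: {active(fido), approved(b), blue(fido), has_feathers(b), hot(b), large(b), open(b), penguin(fido), ready(b), red(b), small(fido), visible(fido), wooden(b)} — 13 facts.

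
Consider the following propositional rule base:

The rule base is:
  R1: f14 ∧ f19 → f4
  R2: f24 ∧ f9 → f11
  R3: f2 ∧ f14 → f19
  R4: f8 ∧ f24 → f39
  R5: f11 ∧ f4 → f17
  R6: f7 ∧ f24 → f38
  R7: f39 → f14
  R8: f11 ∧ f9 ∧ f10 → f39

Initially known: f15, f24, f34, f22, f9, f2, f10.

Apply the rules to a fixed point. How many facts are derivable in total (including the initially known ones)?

[1] R2 [f24 ∧ f9 → f11]. ⇒ new: f11.
[2] R8 [f11 ∧ f9 ∧ f10 → f39]. ⇒ new: f39.
[3] R7 [f39 → f14]. ⇒ new: f14.
[4] R3 [f2 ∧ f14 → f19]. ⇒ new: f19.
[5] R1 [f14 ∧ f19 → f4]. ⇒ new: f4.
[6] R5 [f11 ∧ f4 → f17]. ⇒ new: f17.
Closure: {f10, f11, f14, f15, f17, f19, f2, f22, f24, f34, f39, f4, f9} — 13 facts.

13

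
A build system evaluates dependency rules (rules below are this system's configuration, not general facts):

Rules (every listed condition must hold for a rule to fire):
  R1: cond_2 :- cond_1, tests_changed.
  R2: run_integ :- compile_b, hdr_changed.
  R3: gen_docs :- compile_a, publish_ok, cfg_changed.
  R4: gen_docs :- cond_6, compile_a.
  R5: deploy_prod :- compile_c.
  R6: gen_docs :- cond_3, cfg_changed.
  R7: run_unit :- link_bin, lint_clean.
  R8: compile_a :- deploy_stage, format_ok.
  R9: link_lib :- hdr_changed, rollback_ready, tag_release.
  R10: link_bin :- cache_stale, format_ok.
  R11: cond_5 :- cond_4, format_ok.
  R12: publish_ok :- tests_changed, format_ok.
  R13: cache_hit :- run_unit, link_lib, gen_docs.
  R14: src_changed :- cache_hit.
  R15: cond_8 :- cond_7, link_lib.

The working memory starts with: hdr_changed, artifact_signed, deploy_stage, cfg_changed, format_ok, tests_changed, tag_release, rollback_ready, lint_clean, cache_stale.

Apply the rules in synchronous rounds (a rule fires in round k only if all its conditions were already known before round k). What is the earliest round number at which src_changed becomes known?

4

Round 1 — R8, R9, R10, R12, derive compile_a, link_lib, link_bin, publish_ok.
Round 2 — R3, R7, derive gen_docs, run_unit.
Round 3 — R13, derive cache_hit.
Round 4 — R14, derive src_changed.
src_changed first appears in round 4.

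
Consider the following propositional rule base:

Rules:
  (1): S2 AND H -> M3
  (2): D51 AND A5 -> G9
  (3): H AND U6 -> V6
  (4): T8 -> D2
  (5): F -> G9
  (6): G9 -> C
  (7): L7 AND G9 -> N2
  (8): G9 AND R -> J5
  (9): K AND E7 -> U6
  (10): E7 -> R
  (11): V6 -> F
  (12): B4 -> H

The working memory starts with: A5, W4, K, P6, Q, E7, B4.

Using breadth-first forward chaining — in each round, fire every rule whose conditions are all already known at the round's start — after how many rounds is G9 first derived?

Round 1: (9) [K AND E7 -> U6]; (10) [E7 -> R]; (12) [B4 -> H]. New: U6, R, H.
Round 2: (3) [H AND U6 -> V6]. New: V6.
Round 3: (11) [V6 -> F]. New: F.
Round 4: (5) [F -> G9]. New: G9.
G9 first appears in round 4.

4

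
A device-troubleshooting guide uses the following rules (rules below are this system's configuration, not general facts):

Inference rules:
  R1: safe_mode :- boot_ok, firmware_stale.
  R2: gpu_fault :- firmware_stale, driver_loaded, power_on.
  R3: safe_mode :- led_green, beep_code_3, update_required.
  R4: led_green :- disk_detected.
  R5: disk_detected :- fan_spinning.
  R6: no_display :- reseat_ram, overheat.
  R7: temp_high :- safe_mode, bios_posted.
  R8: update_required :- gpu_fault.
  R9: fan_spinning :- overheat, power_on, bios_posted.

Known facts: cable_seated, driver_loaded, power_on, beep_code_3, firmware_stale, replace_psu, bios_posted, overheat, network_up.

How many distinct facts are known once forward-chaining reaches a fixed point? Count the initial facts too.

Round 1 fires R2, R9, giving gpu_fault, fan_spinning.
Round 2 fires R5, R8, giving disk_detected, update_required.
Round 3 fires R4, giving led_green.
Round 4 fires R3, giving safe_mode.
Round 5 fires R7, giving temp_high.
Closure: {beep_code_3, bios_posted, cable_seated, disk_detected, driver_loaded, fan_spinning, firmware_stale, gpu_fault, led_green, network_up, overheat, power_on, replace_psu, safe_mode, temp_high, update_required} — 16 facts.

16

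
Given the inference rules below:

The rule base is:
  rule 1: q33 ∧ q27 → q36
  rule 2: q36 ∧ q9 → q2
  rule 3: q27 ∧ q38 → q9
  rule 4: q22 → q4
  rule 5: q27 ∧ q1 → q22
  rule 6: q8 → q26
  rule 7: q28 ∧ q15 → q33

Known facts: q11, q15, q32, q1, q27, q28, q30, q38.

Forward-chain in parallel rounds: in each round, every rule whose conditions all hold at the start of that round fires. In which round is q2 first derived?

3

Round 1: rule 3 [q27 ∧ q38 → q9]; rule 5 [q27 ∧ q1 → q22]; rule 7 [q28 ∧ q15 → q33]. New: q9, q22, q33.
Round 2: rule 1 [q33 ∧ q27 → q36]; rule 4 [q22 → q4]. New: q36, q4.
Round 3: rule 2 [q36 ∧ q9 → q2]. New: q2.
q2 first appears in round 3.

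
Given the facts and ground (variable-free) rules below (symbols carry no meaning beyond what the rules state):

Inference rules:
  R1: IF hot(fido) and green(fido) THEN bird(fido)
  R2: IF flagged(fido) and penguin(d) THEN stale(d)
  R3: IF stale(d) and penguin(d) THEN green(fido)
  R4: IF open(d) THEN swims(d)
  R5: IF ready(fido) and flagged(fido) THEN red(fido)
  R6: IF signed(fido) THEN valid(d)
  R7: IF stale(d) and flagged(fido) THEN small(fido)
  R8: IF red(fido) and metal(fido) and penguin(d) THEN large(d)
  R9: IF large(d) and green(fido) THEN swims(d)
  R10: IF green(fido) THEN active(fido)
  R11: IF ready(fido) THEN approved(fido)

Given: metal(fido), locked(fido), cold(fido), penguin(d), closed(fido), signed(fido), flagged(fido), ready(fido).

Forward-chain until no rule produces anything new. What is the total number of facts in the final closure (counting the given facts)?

Round 1 — R2, R5, R6, R11, derive stale(d), red(fido), valid(d), approved(fido).
Round 2 — R3, R7, R8, derive green(fido), small(fido), large(d).
Round 3 — R9, R10, derive swims(d), active(fido).
Closure: {active(fido), approved(fido), closed(fido), cold(fido), flagged(fido), green(fido), large(d), locked(fido), metal(fido), penguin(d), ready(fido), red(fido), signed(fido), small(fido), stale(d), swims(d), valid(d)} — 17 facts.

17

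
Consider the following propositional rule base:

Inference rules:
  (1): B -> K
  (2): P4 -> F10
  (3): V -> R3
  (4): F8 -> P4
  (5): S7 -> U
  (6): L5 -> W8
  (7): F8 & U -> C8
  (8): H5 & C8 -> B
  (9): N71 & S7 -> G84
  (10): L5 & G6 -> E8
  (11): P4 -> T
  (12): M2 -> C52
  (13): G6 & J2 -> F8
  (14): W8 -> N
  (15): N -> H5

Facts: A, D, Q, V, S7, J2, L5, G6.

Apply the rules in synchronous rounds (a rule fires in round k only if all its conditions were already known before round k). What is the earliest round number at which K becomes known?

5

[1] (3) [V -> R3]; (5) [S7 -> U]; (6) [L5 -> W8]; (10) [L5 & G6 -> E8]; (13) [G6 & J2 -> F8]. ⇒ new: R3, U, W8, E8, F8.
[2] (4) [F8 -> P4]; (7) [F8 & U -> C8]; (14) [W8 -> N]. ⇒ new: P4, C8, N.
[3] (2) [P4 -> F10]; (11) [P4 -> T]; (15) [N -> H5]. ⇒ new: F10, T, H5.
[4] (8) [H5 & C8 -> B]. ⇒ new: B.
[5] (1) [B -> K]. ⇒ new: K.
K first appears in round 5.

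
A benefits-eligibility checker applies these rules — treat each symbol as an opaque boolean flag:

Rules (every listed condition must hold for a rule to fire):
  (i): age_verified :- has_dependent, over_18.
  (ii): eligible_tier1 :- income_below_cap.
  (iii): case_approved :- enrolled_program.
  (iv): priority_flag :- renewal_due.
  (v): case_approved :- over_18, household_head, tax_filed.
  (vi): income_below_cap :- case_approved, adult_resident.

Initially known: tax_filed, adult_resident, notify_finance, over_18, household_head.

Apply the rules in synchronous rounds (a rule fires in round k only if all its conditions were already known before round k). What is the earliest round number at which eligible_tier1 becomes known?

Round 1: (v) [case_approved :- over_18, household_head, tax_filed.]. New: case_approved.
Round 2: (vi) [income_below_cap :- case_approved, adult_resident.]. New: income_below_cap.
Round 3: (ii) [eligible_tier1 :- income_below_cap.]. New: eligible_tier1.
eligible_tier1 first appears in round 3.

3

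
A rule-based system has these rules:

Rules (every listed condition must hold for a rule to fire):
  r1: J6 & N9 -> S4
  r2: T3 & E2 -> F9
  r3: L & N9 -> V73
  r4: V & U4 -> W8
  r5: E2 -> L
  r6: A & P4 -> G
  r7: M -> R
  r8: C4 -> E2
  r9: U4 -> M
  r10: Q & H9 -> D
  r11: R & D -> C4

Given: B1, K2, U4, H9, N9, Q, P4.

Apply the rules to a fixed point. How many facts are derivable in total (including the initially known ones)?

14

Round 1 fires r9, r10, giving M, D.
Round 2 fires r7, giving R.
Round 3 fires r11, giving C4.
Round 4 fires r8, giving E2.
Round 5 fires r5, giving L.
Round 6 fires r3, giving V73.
Closure: {B1, C4, D, E2, H9, K2, L, M, N9, P4, Q, R, U4, V73} — 14 facts.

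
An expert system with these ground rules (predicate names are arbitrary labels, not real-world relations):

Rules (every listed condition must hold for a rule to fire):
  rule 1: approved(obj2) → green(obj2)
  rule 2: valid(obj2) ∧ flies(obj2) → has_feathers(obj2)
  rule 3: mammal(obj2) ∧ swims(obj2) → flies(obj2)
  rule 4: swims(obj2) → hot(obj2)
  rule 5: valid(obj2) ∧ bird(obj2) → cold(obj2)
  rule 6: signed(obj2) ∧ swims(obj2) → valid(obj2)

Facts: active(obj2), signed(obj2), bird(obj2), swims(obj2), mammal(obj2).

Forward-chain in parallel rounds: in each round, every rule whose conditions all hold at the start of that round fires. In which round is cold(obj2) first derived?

2

Round 1: rule 3 [mammal(obj2) ∧ swims(obj2) → flies(obj2)]; rule 4 [swims(obj2) → hot(obj2)]; rule 6 [signed(obj2) ∧ swims(obj2) → valid(obj2)]. Adds flies(obj2), hot(obj2), valid(obj2).
Round 2: rule 2 [valid(obj2) ∧ flies(obj2) → has_feathers(obj2)]; rule 5 [valid(obj2) ∧ bird(obj2) → cold(obj2)]. Adds has_feathers(obj2), cold(obj2).
cold(obj2) first appears in round 2.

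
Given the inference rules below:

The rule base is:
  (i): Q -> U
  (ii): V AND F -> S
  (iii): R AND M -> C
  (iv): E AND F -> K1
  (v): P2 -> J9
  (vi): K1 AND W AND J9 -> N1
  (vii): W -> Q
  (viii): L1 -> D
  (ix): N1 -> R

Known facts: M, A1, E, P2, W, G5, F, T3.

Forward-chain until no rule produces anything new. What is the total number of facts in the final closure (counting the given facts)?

15

Round 1 fires (iv), (v), (vii), giving K1, J9, Q.
Round 2 fires (i), (vi), giving U, N1.
Round 3 fires (ix), giving R.
Round 4 fires (iii), giving C.
Closure: {A1, C, E, F, G5, J9, K1, M, N1, P2, Q, R, T3, U, W} — 15 facts.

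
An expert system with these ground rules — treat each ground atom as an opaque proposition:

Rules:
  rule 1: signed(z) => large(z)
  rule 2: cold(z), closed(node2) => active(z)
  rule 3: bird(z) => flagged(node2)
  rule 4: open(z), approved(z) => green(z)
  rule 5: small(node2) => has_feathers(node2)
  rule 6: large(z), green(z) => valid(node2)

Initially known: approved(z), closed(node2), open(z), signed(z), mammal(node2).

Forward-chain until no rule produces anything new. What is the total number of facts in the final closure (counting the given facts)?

[1] rule 1 [signed(z) => large(z)]; rule 4 [open(z), approved(z) => green(z)]. ⇒ new: large(z), green(z).
[2] rule 6 [large(z), green(z) => valid(node2)]. ⇒ new: valid(node2).
Closure: {approved(z), closed(node2), green(z), large(z), mammal(node2), open(z), signed(z), valid(node2)} — 8 facts.

8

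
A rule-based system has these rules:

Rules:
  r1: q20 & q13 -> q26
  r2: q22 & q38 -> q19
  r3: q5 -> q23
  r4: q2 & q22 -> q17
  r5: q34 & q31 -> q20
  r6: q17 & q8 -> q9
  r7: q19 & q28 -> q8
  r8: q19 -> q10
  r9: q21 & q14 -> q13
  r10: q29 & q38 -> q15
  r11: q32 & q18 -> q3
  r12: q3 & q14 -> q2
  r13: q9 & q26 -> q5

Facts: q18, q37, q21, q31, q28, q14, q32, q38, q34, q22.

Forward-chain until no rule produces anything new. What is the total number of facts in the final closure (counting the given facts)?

22

Round 1: r2 [q22 & q38 -> q19]; r5 [q34 & q31 -> q20]; r9 [q21 & q14 -> q13]; r11 [q32 & q18 -> q3]. New: q19, q20, q13, q3.
Round 2: r1 [q20 & q13 -> q26]; r7 [q19 & q28 -> q8]; r8 [q19 -> q10]; r12 [q3 & q14 -> q2]. New: q26, q8, q10, q2.
Round 3: r4 [q2 & q22 -> q17]. New: q17.
Round 4: r6 [q17 & q8 -> q9]. New: q9.
Round 5: r13 [q9 & q26 -> q5]. New: q5.
Round 6: r3 [q5 -> q23]. New: q23.
Closure: {q10, q13, q14, q17, q18, q19, q2, q20, q21, q22, q23, q26, q28, q3, q31, q32, q34, q37, q38, q5, q8, q9} — 22 facts.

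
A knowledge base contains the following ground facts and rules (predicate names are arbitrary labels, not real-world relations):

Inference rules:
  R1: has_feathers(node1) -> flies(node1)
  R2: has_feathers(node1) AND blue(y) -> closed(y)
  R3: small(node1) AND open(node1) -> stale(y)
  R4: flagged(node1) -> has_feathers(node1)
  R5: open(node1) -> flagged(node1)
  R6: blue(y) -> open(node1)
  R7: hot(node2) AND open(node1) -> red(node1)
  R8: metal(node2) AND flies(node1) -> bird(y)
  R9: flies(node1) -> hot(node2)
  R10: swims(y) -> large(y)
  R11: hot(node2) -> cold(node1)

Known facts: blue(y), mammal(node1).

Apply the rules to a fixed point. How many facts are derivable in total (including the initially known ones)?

Round 1: R6 [blue(y) -> open(node1)]. Adds open(node1).
Round 2: R5 [open(node1) -> flagged(node1)]. Adds flagged(node1).
Round 3: R4 [flagged(node1) -> has_feathers(node1)]. Adds has_feathers(node1).
Round 4: R1 [has_feathers(node1) -> flies(node1)]; R2 [has_feathers(node1) AND blue(y) -> closed(y)]. Adds flies(node1), closed(y).
Round 5: R9 [flies(node1) -> hot(node2)]. Adds hot(node2).
Round 6: R7 [hot(node2) AND open(node1) -> red(node1)]; R11 [hot(node2) -> cold(node1)]. Adds red(node1), cold(node1).
Closure: {blue(y), closed(y), cold(node1), flagged(node1), flies(node1), has_feathers(node1), hot(node2), mammal(node1), open(node1), red(node1)} — 10 facts.

10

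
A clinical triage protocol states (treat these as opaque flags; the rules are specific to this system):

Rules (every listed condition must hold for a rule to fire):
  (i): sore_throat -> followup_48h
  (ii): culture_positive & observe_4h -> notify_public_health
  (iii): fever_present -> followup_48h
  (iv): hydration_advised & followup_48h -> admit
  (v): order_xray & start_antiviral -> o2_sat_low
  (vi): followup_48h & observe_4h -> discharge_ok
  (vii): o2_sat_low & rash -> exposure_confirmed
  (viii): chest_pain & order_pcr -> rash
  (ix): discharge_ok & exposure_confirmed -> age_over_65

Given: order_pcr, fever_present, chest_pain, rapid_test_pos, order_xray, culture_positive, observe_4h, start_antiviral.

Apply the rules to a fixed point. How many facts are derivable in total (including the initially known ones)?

Round 1: (ii) [culture_positive & observe_4h -> notify_public_health]; (iii) [fever_present -> followup_48h]; (v) [order_xray & start_antiviral -> o2_sat_low]; (viii) [chest_pain & order_pcr -> rash]. New: notify_public_health, followup_48h, o2_sat_low, rash.
Round 2: (vi) [followup_48h & observe_4h -> discharge_ok]; (vii) [o2_sat_low & rash -> exposure_confirmed]. New: discharge_ok, exposure_confirmed.
Round 3: (ix) [discharge_ok & exposure_confirmed -> age_over_65]. New: age_over_65.
Closure: {age_over_65, chest_pain, culture_positive, discharge_ok, exposure_confirmed, fever_present, followup_48h, notify_public_health, o2_sat_low, observe_4h, order_pcr, order_xray, rapid_test_pos, rash, start_antiviral} — 15 facts.

15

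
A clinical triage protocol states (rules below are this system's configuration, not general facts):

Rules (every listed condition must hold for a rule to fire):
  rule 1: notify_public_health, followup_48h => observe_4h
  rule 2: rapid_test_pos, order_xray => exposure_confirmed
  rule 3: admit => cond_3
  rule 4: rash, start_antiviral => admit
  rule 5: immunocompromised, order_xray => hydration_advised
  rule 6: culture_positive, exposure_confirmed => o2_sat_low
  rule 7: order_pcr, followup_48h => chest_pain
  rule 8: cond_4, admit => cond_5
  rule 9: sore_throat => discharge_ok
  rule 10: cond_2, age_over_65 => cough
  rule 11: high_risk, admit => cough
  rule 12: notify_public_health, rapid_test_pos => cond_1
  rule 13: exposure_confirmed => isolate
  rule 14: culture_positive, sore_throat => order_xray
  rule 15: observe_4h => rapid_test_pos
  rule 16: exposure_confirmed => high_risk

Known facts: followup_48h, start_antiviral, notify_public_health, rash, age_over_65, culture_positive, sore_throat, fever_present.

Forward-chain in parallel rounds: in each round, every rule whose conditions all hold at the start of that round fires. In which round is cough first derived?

Round 1 — rule 1, rule 4, rule 9, rule 14, derive observe_4h, admit, discharge_ok, order_xray.
Round 2 — rule 3, rule 15, derive cond_3, rapid_test_pos.
Round 3 — rule 2, rule 12, derive exposure_confirmed, cond_1.
Round 4 — rule 6, rule 13, rule 16, derive o2_sat_low, isolate, high_risk.
Round 5 — rule 11, derive cough.
cough first appears in round 5.

5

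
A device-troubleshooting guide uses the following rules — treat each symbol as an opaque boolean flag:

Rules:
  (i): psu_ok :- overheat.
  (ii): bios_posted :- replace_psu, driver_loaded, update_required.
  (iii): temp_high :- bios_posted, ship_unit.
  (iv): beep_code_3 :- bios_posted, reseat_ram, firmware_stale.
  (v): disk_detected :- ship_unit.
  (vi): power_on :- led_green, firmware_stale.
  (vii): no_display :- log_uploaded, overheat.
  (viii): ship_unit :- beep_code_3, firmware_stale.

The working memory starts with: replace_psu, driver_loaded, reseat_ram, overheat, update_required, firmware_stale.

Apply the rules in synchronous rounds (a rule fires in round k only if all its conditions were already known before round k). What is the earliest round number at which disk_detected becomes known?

Round 1: (i) [psu_ok :- overheat.]; (ii) [bios_posted :- replace_psu, driver_loaded, update_required.]. New: psu_ok, bios_posted.
Round 2: (iv) [beep_code_3 :- bios_posted, reseat_ram, firmware_stale.]. New: beep_code_3.
Round 3: (viii) [ship_unit :- beep_code_3, firmware_stale.]. New: ship_unit.
Round 4: (iii) [temp_high :- bios_posted, ship_unit.]; (v) [disk_detected :- ship_unit.]. New: temp_high, disk_detected.
disk_detected first appears in round 4.

4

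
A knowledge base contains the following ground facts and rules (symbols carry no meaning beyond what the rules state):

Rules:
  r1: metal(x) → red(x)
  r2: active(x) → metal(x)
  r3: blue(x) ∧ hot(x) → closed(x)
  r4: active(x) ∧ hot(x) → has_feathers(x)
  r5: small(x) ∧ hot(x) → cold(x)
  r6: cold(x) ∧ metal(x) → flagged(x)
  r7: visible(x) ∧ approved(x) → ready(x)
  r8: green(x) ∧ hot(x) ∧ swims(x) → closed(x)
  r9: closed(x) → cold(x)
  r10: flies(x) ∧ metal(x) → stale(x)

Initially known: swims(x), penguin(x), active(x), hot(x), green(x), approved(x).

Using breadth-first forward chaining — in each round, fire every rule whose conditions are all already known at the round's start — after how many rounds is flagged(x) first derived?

3

Round 1: r2 [active(x) → metal(x)]; r4 [active(x) ∧ hot(x) → has_feathers(x)]; r8 [green(x) ∧ hot(x) ∧ swims(x) → closed(x)]. Adds metal(x), has_feathers(x), closed(x).
Round 2: r1 [metal(x) → red(x)]; r9 [closed(x) → cold(x)]. Adds red(x), cold(x).
Round 3: r6 [cold(x) ∧ metal(x) → flagged(x)]. Adds flagged(x).
flagged(x) first appears in round 3.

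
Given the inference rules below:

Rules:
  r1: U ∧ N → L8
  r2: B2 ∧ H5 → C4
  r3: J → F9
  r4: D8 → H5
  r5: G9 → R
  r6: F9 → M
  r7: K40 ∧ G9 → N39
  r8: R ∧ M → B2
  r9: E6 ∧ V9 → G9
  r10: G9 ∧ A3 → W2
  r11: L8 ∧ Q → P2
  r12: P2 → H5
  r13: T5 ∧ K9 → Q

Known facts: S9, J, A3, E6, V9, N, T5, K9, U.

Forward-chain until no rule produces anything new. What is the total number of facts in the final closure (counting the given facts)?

20

Round 1 — r1, r3, r9, r13, derive L8, F9, G9, Q.
Round 2 — r5, r6, r10, r11, derive R, M, W2, P2.
Round 3 — r8, r12, derive B2, H5.
Round 4 — r2, derive C4.
Closure: {A3, B2, C4, E6, F9, G9, H5, J, K9, L8, M, N, P2, Q, R, S9, T5, U, V9, W2} — 20 facts.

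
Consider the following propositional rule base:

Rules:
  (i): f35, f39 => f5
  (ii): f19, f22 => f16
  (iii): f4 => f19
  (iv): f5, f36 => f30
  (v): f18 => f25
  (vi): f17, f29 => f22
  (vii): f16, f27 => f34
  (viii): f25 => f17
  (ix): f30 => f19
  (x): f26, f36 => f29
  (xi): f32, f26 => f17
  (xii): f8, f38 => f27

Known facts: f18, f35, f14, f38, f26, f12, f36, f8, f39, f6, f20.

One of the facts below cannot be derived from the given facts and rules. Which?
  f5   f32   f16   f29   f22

f32

Round 1: (i) [f35, f39 => f5]; (v) [f18 => f25]; (x) [f26, f36 => f29]; (xii) [f8, f38 => f27]. New: f5, f25, f29, f27.
Round 2: (iv) [f5, f36 => f30]; (viii) [f25 => f17]. New: f30, f17.
Round 3: (vi) [f17, f29 => f22]; (ix) [f30 => f19]. New: f22, f19.
Round 4: (ii) [f19, f22 => f16]. New: f16.
Round 5: (vii) [f16, f27 => f34]. New: f34.
Derived: f5 (round 1), f22 (round 3), f16 (round 4), f29 (round 1). f32 never appears in any round.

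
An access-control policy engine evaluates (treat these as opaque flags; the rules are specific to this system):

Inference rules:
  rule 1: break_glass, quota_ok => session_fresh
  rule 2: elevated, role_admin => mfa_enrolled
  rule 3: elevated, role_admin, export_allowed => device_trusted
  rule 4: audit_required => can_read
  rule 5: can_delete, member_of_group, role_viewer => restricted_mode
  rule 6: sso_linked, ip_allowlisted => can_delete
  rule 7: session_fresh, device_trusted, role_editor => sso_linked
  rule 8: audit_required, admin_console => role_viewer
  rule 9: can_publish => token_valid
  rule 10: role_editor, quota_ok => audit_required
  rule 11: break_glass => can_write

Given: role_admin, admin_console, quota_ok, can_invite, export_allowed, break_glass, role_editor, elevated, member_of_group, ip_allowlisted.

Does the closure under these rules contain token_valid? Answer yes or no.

no

Round 1 — rule 1, rule 2, rule 3, rule 10, rule 11, derive session_fresh, mfa_enrolled, device_trusted, audit_required, can_write.
Round 2 — rule 4, rule 7, rule 8, derive can_read, sso_linked, role_viewer.
Round 3 — rule 6, derive can_delete.
Round 4 — rule 5, derive restricted_mode.
Fixed point reached. token_valid is concluded only by rule 9; rule 9 needs can_publish (never derived).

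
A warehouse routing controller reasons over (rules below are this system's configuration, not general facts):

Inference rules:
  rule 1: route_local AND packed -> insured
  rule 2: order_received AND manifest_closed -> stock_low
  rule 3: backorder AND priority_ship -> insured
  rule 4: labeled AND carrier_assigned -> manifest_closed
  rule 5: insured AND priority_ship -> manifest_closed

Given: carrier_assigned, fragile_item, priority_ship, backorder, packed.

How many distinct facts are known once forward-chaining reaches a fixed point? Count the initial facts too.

Round 1 — rule 3, derive insured.
Round 2 — rule 5, derive manifest_closed.
Closure: {backorder, carrier_assigned, fragile_item, insured, manifest_closed, packed, priority_ship} — 7 facts.

7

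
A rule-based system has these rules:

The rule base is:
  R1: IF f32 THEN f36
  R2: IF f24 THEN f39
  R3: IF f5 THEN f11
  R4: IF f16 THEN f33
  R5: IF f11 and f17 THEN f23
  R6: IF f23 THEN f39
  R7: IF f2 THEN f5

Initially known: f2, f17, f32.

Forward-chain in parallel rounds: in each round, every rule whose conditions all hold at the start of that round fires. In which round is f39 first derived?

4

Round 1: R1 [IF f32 THEN f36]; R7 [IF f2 THEN f5]. Adds f36, f5.
Round 2: R3 [IF f5 THEN f11]. Adds f11.
Round 3: R5 [IF f11 and f17 THEN f23]. Adds f23.
Round 4: R6 [IF f23 THEN f39]. Adds f39.
f39 first appears in round 4.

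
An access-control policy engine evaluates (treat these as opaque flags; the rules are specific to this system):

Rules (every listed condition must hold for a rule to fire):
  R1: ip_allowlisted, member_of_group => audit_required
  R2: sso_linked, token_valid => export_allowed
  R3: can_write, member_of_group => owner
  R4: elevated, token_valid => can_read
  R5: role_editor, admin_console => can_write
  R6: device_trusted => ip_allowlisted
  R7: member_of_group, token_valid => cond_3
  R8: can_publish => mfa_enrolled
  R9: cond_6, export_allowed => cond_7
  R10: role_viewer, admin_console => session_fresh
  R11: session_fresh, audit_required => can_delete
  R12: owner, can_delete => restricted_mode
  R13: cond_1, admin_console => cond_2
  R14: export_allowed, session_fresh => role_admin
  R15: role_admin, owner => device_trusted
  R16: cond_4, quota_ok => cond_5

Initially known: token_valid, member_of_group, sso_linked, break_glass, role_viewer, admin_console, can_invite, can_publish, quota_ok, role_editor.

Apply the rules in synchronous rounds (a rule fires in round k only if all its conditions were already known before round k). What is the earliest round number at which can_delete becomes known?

[1] R2 [sso_linked, token_valid => export_allowed]; R5 [role_editor, admin_console => can_write]; R7 [member_of_group, token_valid => cond_3]; R8 [can_publish => mfa_enrolled]; R10 [role_viewer, admin_console => session_fresh]. ⇒ new: export_allowed, can_write, cond_3, mfa_enrolled, session_fresh.
[2] R3 [can_write, member_of_group => owner]; R14 [export_allowed, session_fresh => role_admin]. ⇒ new: owner, role_admin.
[3] R15 [role_admin, owner => device_trusted]. ⇒ new: device_trusted.
[4] R6 [device_trusted => ip_allowlisted]. ⇒ new: ip_allowlisted.
[5] R1 [ip_allowlisted, member_of_group => audit_required]. ⇒ new: audit_required.
[6] R11 [session_fresh, audit_required => can_delete]. ⇒ new: can_delete.
can_delete first appears in round 6.

6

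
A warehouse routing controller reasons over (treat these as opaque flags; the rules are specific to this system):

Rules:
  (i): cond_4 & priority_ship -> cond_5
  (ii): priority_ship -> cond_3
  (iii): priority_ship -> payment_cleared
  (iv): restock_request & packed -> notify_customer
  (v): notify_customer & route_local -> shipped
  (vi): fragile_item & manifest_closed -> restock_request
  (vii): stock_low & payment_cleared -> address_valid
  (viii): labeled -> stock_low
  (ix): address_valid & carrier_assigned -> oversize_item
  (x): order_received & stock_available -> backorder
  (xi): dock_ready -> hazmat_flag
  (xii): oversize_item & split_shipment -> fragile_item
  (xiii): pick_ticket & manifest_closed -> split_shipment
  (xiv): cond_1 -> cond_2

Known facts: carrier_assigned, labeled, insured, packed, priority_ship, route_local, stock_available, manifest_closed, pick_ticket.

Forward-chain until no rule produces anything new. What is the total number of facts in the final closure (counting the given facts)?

Round 1 fires (ii), (iii), (viii), (xiii), giving cond_3, payment_cleared, stock_low, split_shipment.
Round 2 fires (vii), giving address_valid.
Round 3 fires (ix), giving oversize_item.
Round 4 fires (xii), giving fragile_item.
Round 5 fires (vi), giving restock_request.
Round 6 fires (iv), giving notify_customer.
Round 7 fires (v), giving shipped.
Closure: {address_valid, carrier_assigned, cond_3, fragile_item, insured, labeled, manifest_closed, notify_customer, oversize_item, packed, payment_cleared, pick_ticket, priority_ship, restock_request, route_local, shipped, split_shipment, stock_available, stock_low} — 19 facts.

19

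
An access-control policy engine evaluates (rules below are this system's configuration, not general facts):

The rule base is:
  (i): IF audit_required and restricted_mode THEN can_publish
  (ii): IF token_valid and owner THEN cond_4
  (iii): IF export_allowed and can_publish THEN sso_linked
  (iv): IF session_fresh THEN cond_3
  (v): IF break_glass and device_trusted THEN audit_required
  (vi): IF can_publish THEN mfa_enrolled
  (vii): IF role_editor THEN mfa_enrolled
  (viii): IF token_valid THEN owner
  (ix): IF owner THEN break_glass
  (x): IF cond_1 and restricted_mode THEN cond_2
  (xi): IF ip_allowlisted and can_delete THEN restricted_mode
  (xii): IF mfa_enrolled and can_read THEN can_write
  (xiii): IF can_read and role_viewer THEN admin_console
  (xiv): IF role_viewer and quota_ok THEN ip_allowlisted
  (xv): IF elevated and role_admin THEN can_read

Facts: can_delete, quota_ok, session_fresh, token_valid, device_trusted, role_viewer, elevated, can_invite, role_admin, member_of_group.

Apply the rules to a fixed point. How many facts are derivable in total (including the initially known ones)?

Round 1 — (iv), (viii), (xiv), (xv), derive cond_3, owner, ip_allowlisted, can_read.
Round 2 — (ii), (ix), (xi), (xiii), derive cond_4, break_glass, restricted_mode, admin_console.
Round 3 — (v), derive audit_required.
Round 4 — (i), derive can_publish.
Round 5 — (vi), derive mfa_enrolled.
Round 6 — (xii), derive can_write.
Closure: {admin_console, audit_required, break_glass, can_delete, can_invite, can_publish, can_read, can_write, cond_3, cond_4, device_trusted, elevated, ip_allowlisted, member_of_group, mfa_enrolled, owner, quota_ok, restricted_mode, role_admin, role_viewer, session_fresh, token_valid} — 22 facts.

22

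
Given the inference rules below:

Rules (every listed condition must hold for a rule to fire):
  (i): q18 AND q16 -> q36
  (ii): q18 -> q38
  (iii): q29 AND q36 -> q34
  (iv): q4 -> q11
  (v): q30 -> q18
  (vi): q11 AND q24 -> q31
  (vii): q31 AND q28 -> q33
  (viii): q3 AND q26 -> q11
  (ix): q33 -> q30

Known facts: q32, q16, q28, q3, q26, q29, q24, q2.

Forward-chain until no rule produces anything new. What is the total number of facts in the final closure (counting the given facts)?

[1] (viii) [q3 AND q26 -> q11]. ⇒ new: q11.
[2] (vi) [q11 AND q24 -> q31]. ⇒ new: q31.
[3] (vii) [q31 AND q28 -> q33]. ⇒ new: q33.
[4] (ix) [q33 -> q30]. ⇒ new: q30.
[5] (v) [q30 -> q18]. ⇒ new: q18.
[6] (i) [q18 AND q16 -> q36]; (ii) [q18 -> q38]. ⇒ new: q36, q38.
[7] (iii) [q29 AND q36 -> q34]. ⇒ new: q34.
Closure: {q11, q16, q18, q2, q24, q26, q28, q29, q3, q30, q31, q32, q33, q34, q36, q38} — 16 facts.

16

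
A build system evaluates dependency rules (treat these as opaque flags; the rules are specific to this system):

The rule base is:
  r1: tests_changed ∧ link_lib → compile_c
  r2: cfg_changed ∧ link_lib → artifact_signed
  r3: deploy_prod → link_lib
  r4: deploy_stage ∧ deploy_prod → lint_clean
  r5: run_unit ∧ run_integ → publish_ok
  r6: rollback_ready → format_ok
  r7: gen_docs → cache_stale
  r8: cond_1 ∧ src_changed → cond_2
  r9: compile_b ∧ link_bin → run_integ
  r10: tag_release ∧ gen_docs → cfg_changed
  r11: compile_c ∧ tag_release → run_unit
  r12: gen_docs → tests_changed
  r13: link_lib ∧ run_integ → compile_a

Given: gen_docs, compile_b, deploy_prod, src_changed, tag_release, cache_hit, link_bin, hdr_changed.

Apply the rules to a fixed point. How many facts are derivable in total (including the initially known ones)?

18

Round 1 fires r3, r7, r9, r10, r12, giving link_lib, cache_stale, run_integ, cfg_changed, tests_changed.
Round 2 fires r1, r2, r13, giving compile_c, artifact_signed, compile_a.
Round 3 fires r11, giving run_unit.
Round 4 fires r5, giving publish_ok.
Closure: {artifact_signed, cache_hit, cache_stale, cfg_changed, compile_a, compile_b, compile_c, deploy_prod, gen_docs, hdr_changed, link_bin, link_lib, publish_ok, run_integ, run_unit, src_changed, tag_release, tests_changed} — 18 facts.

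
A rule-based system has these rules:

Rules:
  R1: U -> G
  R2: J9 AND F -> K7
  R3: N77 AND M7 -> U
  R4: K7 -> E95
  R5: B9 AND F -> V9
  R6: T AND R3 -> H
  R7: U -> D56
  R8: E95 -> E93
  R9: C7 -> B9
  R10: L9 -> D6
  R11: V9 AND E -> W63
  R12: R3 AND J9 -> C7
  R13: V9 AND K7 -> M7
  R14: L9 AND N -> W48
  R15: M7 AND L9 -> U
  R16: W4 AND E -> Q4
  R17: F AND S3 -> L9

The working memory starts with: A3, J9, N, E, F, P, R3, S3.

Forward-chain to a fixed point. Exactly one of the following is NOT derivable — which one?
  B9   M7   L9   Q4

Q4

Round 1 — R2, R12, R17, derive K7, C7, L9.
Round 2 — R4, R9, R10, R14, derive E95, B9, D6, W48.
Round 3 — R5, R8, derive V9, E93.
Round 4 — R11, R13, derive W63, M7.
Round 5 — R15, derive U.
Round 6 — R1, R7, derive G, D56.
Derived: B9 (round 2), M7 (round 4), L9 (round 1). Q4 never appears in any round.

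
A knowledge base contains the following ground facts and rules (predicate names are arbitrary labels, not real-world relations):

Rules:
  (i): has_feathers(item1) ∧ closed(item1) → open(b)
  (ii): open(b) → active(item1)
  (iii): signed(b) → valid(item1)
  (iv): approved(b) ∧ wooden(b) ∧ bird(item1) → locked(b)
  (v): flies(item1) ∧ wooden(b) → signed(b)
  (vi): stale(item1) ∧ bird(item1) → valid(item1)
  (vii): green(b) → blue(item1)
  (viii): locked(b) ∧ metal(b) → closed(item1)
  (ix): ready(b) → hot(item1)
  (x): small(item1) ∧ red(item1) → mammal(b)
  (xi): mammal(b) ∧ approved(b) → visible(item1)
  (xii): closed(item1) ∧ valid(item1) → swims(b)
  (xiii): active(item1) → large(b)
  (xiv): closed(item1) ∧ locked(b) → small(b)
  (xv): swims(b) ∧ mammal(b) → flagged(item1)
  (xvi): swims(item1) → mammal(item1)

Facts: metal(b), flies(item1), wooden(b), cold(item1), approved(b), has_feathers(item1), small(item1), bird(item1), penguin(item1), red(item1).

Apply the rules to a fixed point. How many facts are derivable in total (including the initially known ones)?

22

Round 1 — (iv), (v), (x), derive locked(b), signed(b), mammal(b).
Round 2 — (iii), (viii), (xi), derive valid(item1), closed(item1), visible(item1).
Round 3 — (i), (xii), (xiv), derive open(b), swims(b), small(b).
Round 4 — (ii), (xv), derive active(item1), flagged(item1).
Round 5 — (xiii), derive large(b).
Closure: {active(item1), approved(b), bird(item1), closed(item1), cold(item1), flagged(item1), flies(item1), has_feathers(item1), large(b), locked(b), mammal(b), metal(b), open(b), penguin(item1), red(item1), signed(b), small(b), small(item1), swims(b), valid(item1), visible(item1), wooden(b)} — 22 facts.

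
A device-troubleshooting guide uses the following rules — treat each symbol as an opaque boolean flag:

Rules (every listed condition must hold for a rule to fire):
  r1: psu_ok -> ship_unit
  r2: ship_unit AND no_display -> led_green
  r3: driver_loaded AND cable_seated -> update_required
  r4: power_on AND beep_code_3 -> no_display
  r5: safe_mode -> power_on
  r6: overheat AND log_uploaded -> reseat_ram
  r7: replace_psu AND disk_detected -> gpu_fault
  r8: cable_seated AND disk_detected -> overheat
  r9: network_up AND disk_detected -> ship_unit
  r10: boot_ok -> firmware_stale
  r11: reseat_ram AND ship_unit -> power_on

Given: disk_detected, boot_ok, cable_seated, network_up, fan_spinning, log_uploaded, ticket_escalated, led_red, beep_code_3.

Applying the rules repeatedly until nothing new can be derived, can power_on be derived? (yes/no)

yes

[1] r8 [cable_seated AND disk_detected -> overheat]; r9 [network_up AND disk_detected -> ship_unit]; r10 [boot_ok -> firmware_stale]. ⇒ new: overheat, ship_unit, firmware_stale.
[2] r6 [overheat AND log_uploaded -> reseat_ram]. ⇒ new: reseat_ram.
[3] r11 [reseat_ram AND ship_unit -> power_on]. ⇒ new: power_on.
[4] r4 [power_on AND beep_code_3 -> no_display]. ⇒ new: no_display.
[5] r2 [ship_unit AND no_display -> led_green]. ⇒ new: led_green.
power_on appears in round 3, so it is derivable.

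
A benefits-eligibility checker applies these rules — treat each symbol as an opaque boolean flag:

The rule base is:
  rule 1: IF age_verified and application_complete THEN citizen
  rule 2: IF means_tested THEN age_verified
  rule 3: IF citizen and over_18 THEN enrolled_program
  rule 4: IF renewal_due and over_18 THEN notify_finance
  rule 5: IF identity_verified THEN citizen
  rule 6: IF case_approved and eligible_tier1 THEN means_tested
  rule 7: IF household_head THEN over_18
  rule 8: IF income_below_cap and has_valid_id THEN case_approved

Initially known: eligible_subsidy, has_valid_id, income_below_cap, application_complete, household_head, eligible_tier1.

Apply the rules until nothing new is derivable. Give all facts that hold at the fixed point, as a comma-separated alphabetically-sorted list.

Round 1: rule 7 [IF household_head THEN over_18]; rule 8 [IF income_below_cap and has_valid_id THEN case_approved]. Adds over_18, case_approved.
Round 2: rule 6 [IF case_approved and eligible_tier1 THEN means_tested]. Adds means_tested.
Round 3: rule 2 [IF means_tested THEN age_verified]. Adds age_verified.
Round 4: rule 1 [IF age_verified and application_complete THEN citizen]. Adds citizen.
Round 5: rule 3 [IF citizen and over_18 THEN enrolled_program]. Adds enrolled_program.

age_verified, application_complete, case_approved, citizen, eligible_subsidy, eligible_tier1, enrolled_program, has_valid_id, household_head, income_below_cap, means_tested, over_18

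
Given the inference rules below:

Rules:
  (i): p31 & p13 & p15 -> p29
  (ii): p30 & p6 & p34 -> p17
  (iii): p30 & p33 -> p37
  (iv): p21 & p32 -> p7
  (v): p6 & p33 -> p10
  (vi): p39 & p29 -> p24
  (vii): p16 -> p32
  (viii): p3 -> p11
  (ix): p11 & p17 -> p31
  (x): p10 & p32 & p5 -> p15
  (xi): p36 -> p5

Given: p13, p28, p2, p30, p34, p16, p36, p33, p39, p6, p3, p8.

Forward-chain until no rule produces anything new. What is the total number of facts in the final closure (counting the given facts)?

Round 1: (ii) [p30 & p6 & p34 -> p17]; (iii) [p30 & p33 -> p37]; (v) [p6 & p33 -> p10]; (vii) [p16 -> p32]; (viii) [p3 -> p11]; (xi) [p36 -> p5]. New: p17, p37, p10, p32, p11, p5.
Round 2: (ix) [p11 & p17 -> p31]; (x) [p10 & p32 & p5 -> p15]. New: p31, p15.
Round 3: (i) [p31 & p13 & p15 -> p29]. New: p29.
Round 4: (vi) [p39 & p29 -> p24]. New: p24.
Closure: {p10, p11, p13, p15, p16, p17, p2, p24, p28, p29, p3, p30, p31, p32, p33, p34, p36, p37, p39, p5, p6, p8} — 22 facts.

22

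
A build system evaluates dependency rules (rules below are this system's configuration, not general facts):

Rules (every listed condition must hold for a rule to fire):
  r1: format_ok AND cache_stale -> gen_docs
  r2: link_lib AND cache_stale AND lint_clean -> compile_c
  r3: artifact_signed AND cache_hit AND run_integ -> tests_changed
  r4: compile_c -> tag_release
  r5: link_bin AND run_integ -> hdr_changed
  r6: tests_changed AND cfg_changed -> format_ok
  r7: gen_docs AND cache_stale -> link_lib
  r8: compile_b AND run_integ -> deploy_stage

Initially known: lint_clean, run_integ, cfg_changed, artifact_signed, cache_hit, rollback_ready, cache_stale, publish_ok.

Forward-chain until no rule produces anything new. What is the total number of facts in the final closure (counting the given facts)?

Round 1: r3 [artifact_signed AND cache_hit AND run_integ -> tests_changed]. Adds tests_changed.
Round 2: r6 [tests_changed AND cfg_changed -> format_ok]. Adds format_ok.
Round 3: r1 [format_ok AND cache_stale -> gen_docs]. Adds gen_docs.
Round 4: r7 [gen_docs AND cache_stale -> link_lib]. Adds link_lib.
Round 5: r2 [link_lib AND cache_stale AND lint_clean -> compile_c]. Adds compile_c.
Round 6: r4 [compile_c -> tag_release]. Adds tag_release.
Closure: {artifact_signed, cache_hit, cache_stale, cfg_changed, compile_c, format_ok, gen_docs, link_lib, lint_clean, publish_ok, rollback_ready, run_integ, tag_release, tests_changed} — 14 facts.

14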